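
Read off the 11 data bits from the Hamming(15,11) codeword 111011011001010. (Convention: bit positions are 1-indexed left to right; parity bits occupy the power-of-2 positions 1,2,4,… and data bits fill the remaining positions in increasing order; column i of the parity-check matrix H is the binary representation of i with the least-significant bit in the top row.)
Parity bits occupy power-of-2 positions; data bits are at positions {3,5,6,7,9,10,11,12,13,14,15} (1-indexed).
Extract: c[3]=1 c[5]=1 c[6]=1 c[7]=0 c[9]=1 c[10]=0 c[11]=0 c[12]=1 c[13]=0 c[14]=1 c[15]=0
Data = 11101001010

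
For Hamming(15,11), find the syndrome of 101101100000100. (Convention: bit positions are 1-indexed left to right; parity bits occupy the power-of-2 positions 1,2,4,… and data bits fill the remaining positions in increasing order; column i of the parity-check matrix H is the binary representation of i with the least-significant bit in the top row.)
Syndrome s = H · r^T (mod 2), r = 101101100000100:
  s[0] = (101010101010101)·(101101100000100) mod 2 = 1+0+1+0+0+0+1+0+0+0+0+0+1+0+0 mod 2 = 0
  s[1] = (011001100110011)·(101101100000100) mod 2 = 0+0+1+0+0+1+1+0+0+0+0+0+0+0+0 mod 2 = 1
  s[2] = (000111100001111)·(101101100000100) mod 2 = 0+0+0+1+0+1+1+0+0+0+0+0+1+0+0 mod 2 = 0
  s[3] = (000000011111111)·(101101100000100) mod 2 = 0+0+0+0+0+0+0+0+0+0+0+0+1+0+0 mod 2 = 1
Syndrome = 0101
Non-zero syndrome: error at position 10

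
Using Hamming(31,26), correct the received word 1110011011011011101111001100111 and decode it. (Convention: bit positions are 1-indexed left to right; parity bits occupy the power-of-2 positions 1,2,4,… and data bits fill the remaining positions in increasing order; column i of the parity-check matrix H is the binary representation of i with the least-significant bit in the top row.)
Syndrome s = H · r^T (mod 2), r = 1110011011011011101111001100111:
  s[0] = (1010101010101010101010101010101)·(1110011011011011101111001100111) mod 2 = 1+0+1+0+0+0+1+0+1+0+0+0+1+0+1+0+1+0+1+0+1+0+0+0+1+0+0+0+1+0+1 mod 2 = 0
  s[1] = (0110011001100110011001100110011)·(1110011011011011101111001100111) mod 2 = 0+1+1+0+0+1+1+0+0+1+0+0+0+0+1+0+0+0+1+0+0+1+0+0+0+1+0+0+0+1+1 mod 2 = 1
  s[2] = (0001111000011110000111100001111)·(1110011011011011101111001100111) mod 2 = 0+0+0+0+0+1+1+0+0+0+0+1+1+0+1+0+0+0+0+1+1+1+0+0+0+0+0+0+1+1+1 mod 2 = 1
  s[3] = (0000000111111110000000011111111)·(1110011011011011101111001100111) mod 2 = 0+0+0+0+0+0+0+0+1+1+0+1+1+0+1+0+0+0+0+0+0+0+0+0+1+1+0+0+1+1+1 mod 2 = 0
  s[4] = (0000000000000001111111111111111)·(1110011011011011101111001100111) mod 2 = 0+0+0+0+0+0+0+0+0+0+0+0+0+0+0+1+1+0+1+1+1+1+0+0+1+1+0+0+1+1+1 mod 2 = 1
Syndrome = 01101
Column 22 of H equals this syndrome → error at bit 22 (1-indexed).
Flip bit 22: 1110011011011011101111001100111 → 1110011011011011101110001100111
Extract data bits at positions {3,5,6,7,9,10,11,12,13,14,15,17,18,19,20,21,22,23,24,25,26,27,28,29,30,31}: 10111101101101110001100111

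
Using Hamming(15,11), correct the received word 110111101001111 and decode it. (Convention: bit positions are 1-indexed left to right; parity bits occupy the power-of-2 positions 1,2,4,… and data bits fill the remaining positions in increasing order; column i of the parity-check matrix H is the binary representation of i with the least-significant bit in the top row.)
Syndrome s = H · r^T (mod 2), r = 110111101001111:
  s[0] = (101010101010101)·(110111101001111) mod 2 = 1+0+0+0+1+0+1+0+1+0+0+0+1+0+1 mod 2 = 0
  s[1] = (011001100110011)·(110111101001111) mod 2 = 0+1+0+0+0+1+1+0+0+0+0+0+0+1+1 mod 2 = 1
  s[2] = (000111100001111)·(110111101001111) mod 2 = 0+0+0+1+1+1+1+0+0+0+0+1+1+1+1 mod 2 = 0
  s[3] = (000000011111111)·(110111101001111) mod 2 = 0+0+0+0+0+0+0+0+1+0+0+1+1+1+1 mod 2 = 1
Syndrome = 0101
Column 10 of H equals this syndrome → error at bit 10 (1-indexed).
Flip bit 10: 110111101001111 → 110111101101111
Extract data bits at positions {3,5,6,7,9,10,11,12,13,14,15}: 01111101111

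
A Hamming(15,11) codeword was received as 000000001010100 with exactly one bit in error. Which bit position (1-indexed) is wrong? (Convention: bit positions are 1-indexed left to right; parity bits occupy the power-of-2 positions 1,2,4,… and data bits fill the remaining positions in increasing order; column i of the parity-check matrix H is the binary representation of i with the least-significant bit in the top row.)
Syndrome s = H · r^T (mod 2), r = 000000001010100:
  s[0] = (101010101010101)·(000000001010100) mod 2 = 0+0+0+0+0+0+0+0+1+0+1+0+1+0+0 mod 2 = 1
  s[1] = (011001100110011)·(000000001010100) mod 2 = 0+0+0+0+0+0+0+0+0+0+1+0+0+0+0 mod 2 = 1
  s[2] = (000111100001111)·(000000001010100) mod 2 = 0+0+0+0+0+0+0+0+0+0+0+0+1+0+0 mod 2 = 1
  s[3] = (000000011111111)·(000000001010100) mod 2 = 0+0+0+0+0+0+0+0+1+0+1+0+1+0+0 mod 2 = 1
Syndrome = 1111
Column i of H is the binary representation of i, so the syndrome is the binary index of the flipped bit.
Read s = 1111 with s[0] as LSB: 1·2^0 + 1·2^1 + 1·2^2 + 1·2^3 = 15.
Error is at bit position 15.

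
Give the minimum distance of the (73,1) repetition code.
d_min = 73 (the only two codewords are 0…0 and 1…1, differing in all 73 positions).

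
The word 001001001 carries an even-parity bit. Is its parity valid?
Sum of all bits: 0+0+1+0+0+1+0+0+1 = 3; 3 mod 2 = 1. Result is 1 → parity error detected.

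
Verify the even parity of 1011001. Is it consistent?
Sum of all bits: 1+0+1+1+0+0+1 = 4; 4 mod 2 = 0. Result is 0 → valid parity.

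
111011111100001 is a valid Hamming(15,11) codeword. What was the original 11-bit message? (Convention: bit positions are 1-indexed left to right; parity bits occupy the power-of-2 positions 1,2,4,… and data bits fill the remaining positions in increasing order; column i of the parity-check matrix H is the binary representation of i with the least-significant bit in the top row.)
Parity bits occupy power-of-2 positions; data bits are at positions {3,5,6,7,9,10,11,12,13,14,15} (1-indexed).
Extract: c[3]=1 c[5]=1 c[6]=1 c[7]=1 c[9]=1 c[10]=1 c[11]=0 c[12]=0 c[13]=0 c[14]=0 c[15]=1
Data = 11111100001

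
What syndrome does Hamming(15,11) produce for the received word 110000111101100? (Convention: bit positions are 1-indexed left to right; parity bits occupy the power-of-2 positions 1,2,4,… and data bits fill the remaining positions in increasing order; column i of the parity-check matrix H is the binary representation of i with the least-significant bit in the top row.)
Syndrome s = H · r^T (mod 2), r = 110000111101100:
  s[0] = (101010101010101)·(110000111101100) mod 2 = 1+0+0+0+0+0+1+0+1+0+0+0+1+0+0 mod 2 = 0
  s[1] = (011001100110011)·(110000111101100) mod 2 = 0+1+0+0+0+0+1+0+0+1+0+0+0+0+0 mod 2 = 1
  s[2] = (000111100001111)·(110000111101100) mod 2 = 0+0+0+0+0+0+1+0+0+0+0+1+1+0+0 mod 2 = 1
  s[3] = (000000011111111)·(110000111101100) mod 2 = 0+0+0+0+0+0+0+1+1+1+0+1+1+0+0 mod 2 = 1
Syndrome = 0111
Non-zero syndrome: error at position 14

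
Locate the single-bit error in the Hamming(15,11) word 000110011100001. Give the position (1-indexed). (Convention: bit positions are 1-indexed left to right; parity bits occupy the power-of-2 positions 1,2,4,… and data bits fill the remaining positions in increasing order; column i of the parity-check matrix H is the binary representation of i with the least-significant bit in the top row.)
Syndrome s = H · r^T (mod 2), r = 000110011100001:
  s[0] = (101010101010101)·(000110011100001) mod 2 = 0+0+0+0+1+0+0+0+1+0+0+0+0+0+1 mod 2 = 1
  s[1] = (011001100110011)·(000110011100001) mod 2 = 0+0+0+0+0+0+0+0+0+1+0+0+0+0+1 mod 2 = 0
  s[2] = (000111100001111)·(000110011100001) mod 2 = 0+0+0+1+1+0+0+0+0+0+0+0+0+0+1 mod 2 = 1
  s[3] = (000000011111111)·(000110011100001) mod 2 = 0+0+0+0+0+0+0+1+1+1+0+0+0+0+1 mod 2 = 0
Syndrome = 1010
Column i of H is the binary representation of i, so the syndrome is the binary index of the flipped bit.
Read s = 1010 with s[0] as LSB: 1·2^0 + 0·2^1 + 1·2^2 + 0·2^3 = 5.
Error is at bit position 5.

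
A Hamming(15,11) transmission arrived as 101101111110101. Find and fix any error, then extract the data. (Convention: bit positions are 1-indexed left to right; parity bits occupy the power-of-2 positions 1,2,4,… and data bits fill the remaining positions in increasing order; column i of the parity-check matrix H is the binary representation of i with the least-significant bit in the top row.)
Syndrome s = H · r^T (mod 2), r = 101101111110101:
  s[0] = (101010101010101)·(101101111110101) mod 2 = 1+0+1+0+0+0+1+0+1+0+1+0+1+0+1 mod 2 = 1
  s[1] = (011001100110011)·(101101111110101) mod 2 = 0+0+1+0+0+1+1+0+0+1+1+0+0+0+1 mod 2 = 0
  s[2] = (000111100001111)·(101101111110101) mod 2 = 0+0+0+1+0+1+1+0+0+0+0+0+1+0+1 mod 2 = 1
  s[3] = (000000011111111)·(101101111110101) mod 2 = 0+0+0+0+0+0+0+1+1+1+1+0+1+0+1 mod 2 = 0
Syndrome = 1010
Column 5 of H equals this syndrome → error at bit 5 (1-indexed).
Flip bit 5: 101101111110101 → 101111111110101
Extract data bits at positions {3,5,6,7,9,10,11,12,13,14,15}: 11111110101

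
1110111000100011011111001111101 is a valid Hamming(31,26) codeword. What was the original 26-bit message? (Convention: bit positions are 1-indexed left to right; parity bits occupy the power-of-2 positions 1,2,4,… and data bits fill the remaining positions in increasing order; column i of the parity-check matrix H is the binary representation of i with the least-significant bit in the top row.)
Parity bits occupy power-of-2 positions; data bits are at positions {3,5,6,7,9,10,11,12,13,14,15,17,18,19,20,21,22,23,24,25,26,27,28,29,30,31} (1-indexed).
Extract: c[3]=1 c[5]=1 c[6]=1 c[7]=1 c[9]=0 c[10]=0 c[11]=1 c[12]=0 c[13]=0 c[14]=0 c[15]=1 c[17]=0 c[18]=1 c[19]=1 c[20]=1 c[21]=1 c[22]=1 c[23]=0 c[24]=0 c[25]=1 c[26]=1 c[27]=1 c[28]=1 c[29]=1 c[30]=0 c[31]=1
Data = 11110010001011111001111101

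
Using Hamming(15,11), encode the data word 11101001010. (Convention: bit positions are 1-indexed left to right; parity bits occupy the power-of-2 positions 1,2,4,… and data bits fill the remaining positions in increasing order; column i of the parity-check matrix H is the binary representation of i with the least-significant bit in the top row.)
Codeword c = d · G (mod 2), d = 11101001010:
  c[0] = d·G[:,0] = (11101001010)·(11011010101) mod 2 = 1+1+0+0+1+0+0+0+0+0+0 mod 2 = 1
  c[1] = d·G[:,1] = (11101001010)·(10110110011) mod 2 = 1+0+1+0+0+0+0+0+0+1+0 mod 2 = 1
  c[2] = d·G[:,2] = (11101001010)·(10000000000) mod 2 = 1+0+0+0+0+0+0+0+0+0+0 mod 2 = 1
  c[3] = d·G[:,3] = (11101001010)·(01110001111) mod 2 = 0+1+1+0+0+0+0+1+0+1+0 mod 2 = 0
  c[4] = d·G[:,4] = (11101001010)·(01000000000) mod 2 = 0+1+0+0+0+0+0+0+0+0+0 mod 2 = 1
  c[5] = d·G[:,5] = (11101001010)·(00100000000) mod 2 = 0+0+1+0+0+0+0+0+0+0+0 mod 2 = 1
  c[6] = d·G[:,6] = (11101001010)·(00010000000) mod 2 = 0+0+0+0+0+0+0+0+0+0+0 mod 2 = 0
  c[7] = d·G[:,7] = (11101001010)·(00001111111) mod 2 = 0+0+0+0+1+0+0+1+0+1+0 mod 2 = 1
  c[8] = d·G[:,8] = (11101001010)·(00001000000) mod 2 = 0+0+0+0+1+0+0+0+0+0+0 mod 2 = 1
  c[9] = d·G[:,9] = (11101001010)·(00000100000) mod 2 = 0+0+0+0+0+0+0+0+0+0+0 mod 2 = 0
  c[10] = d·G[:,10] = (11101001010)·(00000010000) mod 2 = 0+0+0+0+0+0+0+0+0+0+0 mod 2 = 0
  c[11] = d·G[:,11] = (11101001010)·(00000001000) mod 2 = 0+0+0+0+0+0+0+1+0+0+0 mod 2 = 1
  c[12] = d·G[:,12] = (11101001010)·(00000000100) mod 2 = 0+0+0+0+0+0+0+0+0+0+0 mod 2 = 0
  c[13] = d·G[:,13] = (11101001010)·(00000000010) mod 2 = 0+0+0+0+0+0+0+0+0+1+0 mod 2 = 1
  c[14] = d·G[:,14] = (11101001010)·(00000000001) mod 2 = 0+0+0+0+0+0+0+0+0+0+0 mod 2 = 0
Codeword = 111011011001010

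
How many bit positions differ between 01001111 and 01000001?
XOR = 00001110, count of 1s = 3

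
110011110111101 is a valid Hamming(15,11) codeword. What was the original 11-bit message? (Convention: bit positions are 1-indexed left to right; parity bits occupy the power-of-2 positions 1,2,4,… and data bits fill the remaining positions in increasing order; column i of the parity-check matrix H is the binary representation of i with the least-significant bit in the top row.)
Parity bits occupy power-of-2 positions; data bits are at positions {3,5,6,7,9,10,11,12,13,14,15} (1-indexed).
Extract: c[3]=0 c[5]=1 c[6]=1 c[7]=1 c[9]=0 c[10]=1 c[11]=1 c[12]=1 c[13]=1 c[14]=0 c[15]=1
Data = 01110111101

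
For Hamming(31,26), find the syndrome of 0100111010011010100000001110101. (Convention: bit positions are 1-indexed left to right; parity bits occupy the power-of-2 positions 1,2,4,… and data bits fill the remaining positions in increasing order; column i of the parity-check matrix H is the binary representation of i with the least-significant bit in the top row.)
Syndrome s = H · r^T (mod 2), r = 0100111010011010100000001110101:
  s[0] = (1010101010101010101010101010101)·(0100111010011010100000001110101) mod 2 = 0+0+0+0+1+0+1+0+1+0+0+0+1+0+1+0+1+0+0+0+0+0+0+0+1+0+1+0+1+0+1 mod 2 = 0
  s[1] = (0110011001100110011001100110011)·(0100111010011010100000001110101) mod 2 = 0+1+0+0+0+1+1+0+0+0+0+0+0+0+1+0+0+0+0+0+0+0+0+0+0+1+1+0+0+0+1 mod 2 = 1
  s[2] = (0001111000011110000111100001111)·(0100111010011010100000001110101) mod 2 = 0+0+0+0+1+1+1+0+0+0+0+1+1+0+1+0+0+0+0+0+0+0+0+0+0+0+0+0+1+0+1 mod 2 = 0
  s[3] = (0000000111111110000000011111111)·(0100111010011010100000001110101) mod 2 = 0+0+0+0+0+0+0+0+1+0+0+1+1+0+1+0+0+0+0+0+0+0+0+0+1+1+1+0+1+0+1 mod 2 = 1
  s[4] = (0000000000000001111111111111111)·(0100111010011010100000001110101) mod 2 = 0+0+0+0+0+0+0+0+0+0+0+0+0+0+0+0+1+0+0+0+0+0+0+0+1+1+1+0+1+0+1 mod 2 = 0
Syndrome = 01010
Non-zero syndrome: error at position 10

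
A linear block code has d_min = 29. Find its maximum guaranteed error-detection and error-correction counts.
(a) Detection requires d_min ≥ e+1, so e ≤ d_min − 1 = 28.
(b) Correction requires d_min ≥ 2t+1, so t ≤ ⌊(d_min − 1)/2⌋ = ⌊28/2⌋ = 14.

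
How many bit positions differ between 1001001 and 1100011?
XOR = 0101010, count of 1s = 3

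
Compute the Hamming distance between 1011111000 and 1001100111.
XOR = 0010011111, count of 1s = 6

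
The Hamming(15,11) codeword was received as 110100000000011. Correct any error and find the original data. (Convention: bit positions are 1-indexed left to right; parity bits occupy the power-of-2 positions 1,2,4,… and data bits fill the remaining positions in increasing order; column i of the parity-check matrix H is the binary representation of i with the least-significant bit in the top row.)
Syndrome s = H · r^T (mod 2), r = 110100000000011:
  s[0] = (101010101010101)·(110100000000011) mod 2 = 1+0+0+0+0+0+0+0+0+0+0+0+0+0+1 mod 2 = 0
  s[1] = (011001100110011)·(110100000000011) mod 2 = 0+1+0+0+0+0+0+0+0+0+0+0+0+1+1 mod 2 = 1
  s[2] = (000111100001111)·(110100000000011) mod 2 = 0+0+0+1+0+0+0+0+0+0+0+0+0+1+1 mod 2 = 1
  s[3] = (000000011111111)·(110100000000011) mod 2 = 0+0+0+0+0+0+0+0+0+0+0+0+0+1+1 mod 2 = 0
Syndrome = 0110
Column 6 of H equals this syndrome → error at bit 6 (1-indexed).
Flip bit 6: 110100000000011 → 110101000000011
Extract data bits at positions {3,5,6,7,9,10,11,12,13,14,15}: 00100000011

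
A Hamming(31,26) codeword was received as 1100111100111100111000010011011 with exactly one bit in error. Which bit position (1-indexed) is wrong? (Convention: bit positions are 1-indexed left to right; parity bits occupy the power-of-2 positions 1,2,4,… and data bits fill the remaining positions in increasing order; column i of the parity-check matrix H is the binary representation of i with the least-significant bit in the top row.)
Syndrome s = H · r^T (mod 2), r = 1100111100111100111000010011011:
  s[0] = (1010101010101010101010101010101)·(1100111100111100111000010011011) mod 2 = 1+0+0+0+1+0+1+0+0+0+1+0+1+0+0+0+1+0+1+0+0+0+0+0+0+0+1+0+0+0+1 mod 2 = 1
  s[1] = (0110011001100110011001100110011)·(1100111100111100111000010011011) mod 2 = 0+1+0+0+0+1+1+0+0+0+1+0+0+1+0+0+0+1+1+0+0+0+0+0+0+0+1+0+0+1+1 mod 2 = 0
  s[2] = (0001111000011110000111100001111)·(1100111100111100111000010011011) mod 2 = 0+0+0+0+1+1+1+0+0+0+0+1+1+1+0+0+0+0+0+0+0+0+0+0+0+0+0+1+0+1+1 mod 2 = 1
  s[3] = (0000000111111110000000011111111)·(1100111100111100111000010011011) mod 2 = 0+0+0+0+0+0+0+1+0+0+1+1+1+1+0+0+0+0+0+0+0+0+0+1+0+0+1+1+0+1+1 mod 2 = 0
  s[4] = (0000000000000001111111111111111)·(1100111100111100111000010011011) mod 2 = 0+0+0+0+0+0+0+0+0+0+0+0+0+0+0+0+1+1+1+0+0+0+0+1+0+0+1+1+0+1+1 mod 2 = 0
Syndrome = 10100
Column i of H is the binary representation of i, so the syndrome is the binary index of the flipped bit.
Read s = 10100 with s[0] as LSB: 1·2^0 + 0·2^1 + 1·2^2 + 0·2^3 + 0·2^4 = 5.
Error is at bit position 5.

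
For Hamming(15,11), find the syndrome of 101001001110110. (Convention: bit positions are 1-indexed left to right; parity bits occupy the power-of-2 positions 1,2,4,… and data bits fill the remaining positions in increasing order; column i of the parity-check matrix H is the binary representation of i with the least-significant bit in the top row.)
Syndrome s = H · r^T (mod 2), r = 101001001110110:
  s[0] = (101010101010101)·(101001001110110) mod 2 = 1+0+1+0+0+0+0+0+1+0+1+0+1+0+0 mod 2 = 1
  s[1] = (011001100110011)·(101001001110110) mod 2 = 0+0+1+0+0+1+0+0+0+1+1+0+0+1+0 mod 2 = 1
  s[2] = (000111100001111)·(101001001110110) mod 2 = 0+0+0+0+0+1+0+0+0+0+0+0+1+1+0 mod 2 = 1
  s[3] = (000000011111111)·(101001001110110) mod 2 = 0+0+0+0+0+0+0+0+1+1+1+0+1+1+0 mod 2 = 1
Syndrome = 1111
Non-zero syndrome: error at position 15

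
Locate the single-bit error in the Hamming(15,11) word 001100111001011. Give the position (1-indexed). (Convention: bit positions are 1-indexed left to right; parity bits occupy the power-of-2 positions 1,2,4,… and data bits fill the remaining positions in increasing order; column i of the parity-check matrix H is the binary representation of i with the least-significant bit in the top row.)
Syndrome s = H · r^T (mod 2), r = 001100111001011:
  s[0] = (101010101010101)·(001100111001011) mod 2 = 0+0+1+0+0+0+1+0+1+0+0+0+0+0+1 mod 2 = 0
  s[1] = (011001100110011)·(001100111001011) mod 2 = 0+0+1+0+0+0+1+0+0+0+0+0+0+1+1 mod 2 = 0
  s[2] = (000111100001111)·(001100111001011) mod 2 = 0+0+0+1+0+0+1+0+0+0+0+1+0+1+1 mod 2 = 1
  s[3] = (000000011111111)·(001100111001011) mod 2 = 0+0+0+0+0+0+0+1+1+0+0+1+0+1+1 mod 2 = 1
Syndrome = 0011
Column i of H is the binary representation of i, so the syndrome is the binary index of the flipped bit.
Read s = 0011 with s[0] as LSB: 0·2^0 + 0·2^1 + 1·2^2 + 1·2^3 = 12.
Error is at bit position 12.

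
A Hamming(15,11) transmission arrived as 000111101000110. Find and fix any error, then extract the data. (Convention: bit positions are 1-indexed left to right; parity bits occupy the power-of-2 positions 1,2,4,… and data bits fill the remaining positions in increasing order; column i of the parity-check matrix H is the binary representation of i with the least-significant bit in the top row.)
Syndrome s = H · r^T (mod 2), r = 000111101000110:
  s[0] = (101010101010101)·(000111101000110) mod 2 = 0+0+0+0+1+0+1+0+1+0+0+0+1+0+0 mod 2 = 0
  s[1] = (011001100110011)·(000111101000110) mod 2 = 0+0+0+0+0+1+1+0+0+0+0+0+0+1+0 mod 2 = 1
  s[2] = (000111100001111)·(000111101000110) mod 2 = 0+0+0+1+1+1+1+0+0+0+0+0+1+1+0 mod 2 = 0
  s[3] = (000000011111111)·(000111101000110) mod 2 = 0+0+0+0+0+0+0+0+1+0+0+0+1+1+0 mod 2 = 1
Syndrome = 0101
Column 10 of H equals this syndrome → error at bit 10 (1-indexed).
Flip bit 10: 000111101000110 → 000111101100110
Extract data bits at positions {3,5,6,7,9,10,11,12,13,14,15}: 01111100110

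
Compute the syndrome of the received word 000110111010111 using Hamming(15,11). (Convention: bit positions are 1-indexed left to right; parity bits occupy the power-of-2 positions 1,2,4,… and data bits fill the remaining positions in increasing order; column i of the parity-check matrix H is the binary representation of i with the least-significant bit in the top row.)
Syndrome s = H · r^T (mod 2), r = 000110111010111:
  s[0] = (101010101010101)·(000110111010111) mod 2 = 0+0+0+0+1+0+1+0+1+0+1+0+1+0+1 mod 2 = 0
  s[1] = (011001100110011)·(000110111010111) mod 2 = 0+0+0+0+0+0+1+0+0+0+1+0+0+1+1 mod 2 = 0
  s[2] = (000111100001111)·(000110111010111) mod 2 = 0+0+0+1+1+0+1+0+0+0+0+0+1+1+1 mod 2 = 0
  s[3] = (000000011111111)·(000110111010111) mod 2 = 0+0+0+0+0+0+0+1+1+0+1+0+1+1+1 mod 2 = 0
Syndrome = 0000
s = 0: no error detected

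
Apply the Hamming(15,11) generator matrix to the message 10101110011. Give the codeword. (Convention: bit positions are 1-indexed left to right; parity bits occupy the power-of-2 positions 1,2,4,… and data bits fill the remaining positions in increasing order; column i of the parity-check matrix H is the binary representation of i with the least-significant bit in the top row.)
Codeword c = d · G (mod 2), d = 10101110011:
  c[0] = d·G[:,0] = (10101110011)·(11011010101) mod 2 = 1+0+0+0+1+0+1+0+0+0+1 mod 2 = 0
  c[1] = d·G[:,1] = (10101110011)·(10110110011) mod 2 = 1+0+1+0+0+1+1+0+0+1+1 mod 2 = 0
  c[2] = d·G[:,2] = (10101110011)·(10000000000) mod 2 = 1+0+0+0+0+0+0+0+0+0+0 mod 2 = 1
  c[3] = d·G[:,3] = (10101110011)·(01110001111) mod 2 = 0+0+1+0+0+0+0+0+0+1+1 mod 2 = 1
  c[4] = d·G[:,4] = (10101110011)·(01000000000) mod 2 = 0+0+0+0+0+0+0+0+0+0+0 mod 2 = 0
  c[5] = d·G[:,5] = (10101110011)·(00100000000) mod 2 = 0+0+1+0+0+0+0+0+0+0+0 mod 2 = 1
  c[6] = d·G[:,6] = (10101110011)·(00010000000) mod 2 = 0+0+0+0+0+0+0+0+0+0+0 mod 2 = 0
  c[7] = d·G[:,7] = (10101110011)·(00001111111) mod 2 = 0+0+0+0+1+1+1+0+0+1+1 mod 2 = 1
  c[8] = d·G[:,8] = (10101110011)·(00001000000) mod 2 = 0+0+0+0+1+0+0+0+0+0+0 mod 2 = 1
  c[9] = d·G[:,9] = (10101110011)·(00000100000) mod 2 = 0+0+0+0+0+1+0+0+0+0+0 mod 2 = 1
  c[10] = d·G[:,10] = (10101110011)·(00000010000) mod 2 = 0+0+0+0+0+0+1+0+0+0+0 mod 2 = 1
  c[11] = d·G[:,11] = (10101110011)·(00000001000) mod 2 = 0+0+0+0+0+0+0+0+0+0+0 mod 2 = 0
  c[12] = d·G[:,12] = (10101110011)·(00000000100) mod 2 = 0+0+0+0+0+0+0+0+0+0+0 mod 2 = 0
  c[13] = d·G[:,13] = (10101110011)·(00000000010) mod 2 = 0+0+0+0+0+0+0+0+0+1+0 mod 2 = 1
  c[14] = d·G[:,14] = (10101110011)·(00000000001) mod 2 = 0+0+0+0+0+0+0+0+0+0+1 mod 2 = 1
Codeword = 001101011110011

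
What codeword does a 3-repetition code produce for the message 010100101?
Repeat each bit 3× and concatenate:
0→000  1→111  0→000  1→111  0→000  0→000  1→111  0→000  1→111
Codeword = 000111000111000000111000111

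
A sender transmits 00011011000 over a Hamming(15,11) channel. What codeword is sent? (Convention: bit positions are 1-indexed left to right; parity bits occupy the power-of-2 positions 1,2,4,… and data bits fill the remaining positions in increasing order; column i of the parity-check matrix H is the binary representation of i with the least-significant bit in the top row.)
Codeword c = d · G (mod 2), d = 00011011000:
  c[0] = d·G[:,0] = (00011011000)·(11011010101) mod 2 = 0+0+0+1+1+0+1+0+0+0+0 mod 2 = 1
  c[1] = d·G[:,1] = (00011011000)·(10110110011) mod 2 = 0+0+0+1+0+0+1+0+0+0+0 mod 2 = 0
  c[2] = d·G[:,2] = (00011011000)·(10000000000) mod 2 = 0+0+0+0+0+0+0+0+0+0+0 mod 2 = 0
  c[3] = d·G[:,3] = (00011011000)·(01110001111) mod 2 = 0+0+0+1+0+0+0+1+0+0+0 mod 2 = 0
  c[4] = d·G[:,4] = (00011011000)·(01000000000) mod 2 = 0+0+0+0+0+0+0+0+0+0+0 mod 2 = 0
  c[5] = d·G[:,5] = (00011011000)·(00100000000) mod 2 = 0+0+0+0+0+0+0+0+0+0+0 mod 2 = 0
  c[6] = d·G[:,6] = (00011011000)·(00010000000) mod 2 = 0+0+0+1+0+0+0+0+0+0+0 mod 2 = 1
  c[7] = d·G[:,7] = (00011011000)·(00001111111) mod 2 = 0+0+0+0+1+0+1+1+0+0+0 mod 2 = 1
  c[8] = d·G[:,8] = (00011011000)·(00001000000) mod 2 = 0+0+0+0+1+0+0+0+0+0+0 mod 2 = 1
  c[9] = d·G[:,9] = (00011011000)·(00000100000) mod 2 = 0+0+0+0+0+0+0+0+0+0+0 mod 2 = 0
  c[10] = d·G[:,10] = (00011011000)·(00000010000) mod 2 = 0+0+0+0+0+0+1+0+0+0+0 mod 2 = 1
  c[11] = d·G[:,11] = (00011011000)·(00000001000) mod 2 = 0+0+0+0+0+0+0+1+0+0+0 mod 2 = 1
  c[12] = d·G[:,12] = (00011011000)·(00000000100) mod 2 = 0+0+0+0+0+0+0+0+0+0+0 mod 2 = 0
  c[13] = d·G[:,13] = (00011011000)·(00000000010) mod 2 = 0+0+0+0+0+0+0+0+0+0+0 mod 2 = 0
  c[14] = d·G[:,14] = (00011011000)·(00000000001) mod 2 = 0+0+0+0+0+0+0+0+0+0+0 mod 2 = 0
Codeword = 100000111011000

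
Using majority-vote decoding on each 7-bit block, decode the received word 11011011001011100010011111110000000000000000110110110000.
Split into 7-bit blocks and majority-vote each:
  block 1 = 1101101: 5 ones, 2 zeros → 1
  block 2 = 1001011: 4 ones, 3 zeros → 1
  block 3 = 1000100: 2 ones, 5 zeros → 0
  block 4 = 1111111: 7 ones, 0 zeros → 1
  block 5 = 0000000: 0 ones, 7 zeros → 0
  block 6 = 0000000: 0 ones, 7 zeros → 0
  block 7 = 0011011: 4 ones, 3 zeros → 1
  block 8 = 0110000: 2 ones, 5 zeros → 0
Decoded = 11010010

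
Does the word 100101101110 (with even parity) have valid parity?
Sum of all bits: 1+0+0+1+0+1+1+0+1+1+1+0 = 7; 7 mod 2 = 1. Result is 1 → parity error detected.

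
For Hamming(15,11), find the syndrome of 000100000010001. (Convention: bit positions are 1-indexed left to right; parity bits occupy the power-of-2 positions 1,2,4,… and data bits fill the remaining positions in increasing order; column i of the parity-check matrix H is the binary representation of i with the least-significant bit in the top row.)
Syndrome s = H · r^T (mod 2), r = 000100000010001:
  s[0] = (101010101010101)·(000100000010001) mod 2 = 0+0+0+0+0+0+0+0+0+0+1+0+0+0+1 mod 2 = 0
  s[1] = (011001100110011)·(000100000010001) mod 2 = 0+0+0+0+0+0+0+0+0+0+1+0+0+0+1 mod 2 = 0
  s[2] = (000111100001111)·(000100000010001) mod 2 = 0+0+0+1+0+0+0+0+0+0+0+0+0+0+1 mod 2 = 0
  s[3] = (000000011111111)·(000100000010001) mod 2 = 0+0+0+0+0+0+0+0+0+0+1+0+0+0+1 mod 2 = 0
Syndrome = 0000
s = 0: no error detected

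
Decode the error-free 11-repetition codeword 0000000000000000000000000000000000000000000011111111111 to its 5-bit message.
Split into 11-bit blocks: 00000000000 00000000000 00000000000 00000000000 11111111111
Data = 00001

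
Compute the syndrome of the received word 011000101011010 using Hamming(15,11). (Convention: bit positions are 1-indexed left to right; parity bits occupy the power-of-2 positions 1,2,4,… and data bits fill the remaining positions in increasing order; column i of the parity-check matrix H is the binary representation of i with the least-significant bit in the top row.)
Syndrome s = H · r^T (mod 2), r = 011000101011010:
  s[0] = (101010101010101)·(011000101011010) mod 2 = 0+0+1+0+0+0+1+0+1+0+1+0+0+0+0 mod 2 = 0
  s[1] = (011001100110011)·(011000101011010) mod 2 = 0+1+1+0+0+0+1+0+0+0+1+0+0+1+0 mod 2 = 1
  s[2] = (000111100001111)·(011000101011010) mod 2 = 0+0+0+0+0+0+1+0+0+0+0+1+0+1+0 mod 2 = 1
  s[3] = (000000011111111)·(011000101011010) mod 2 = 0+0+0+0+0+0+0+0+1+0+1+1+0+1+0 mod 2 = 0
Syndrome = 0110
Non-zero syndrome: error at position 6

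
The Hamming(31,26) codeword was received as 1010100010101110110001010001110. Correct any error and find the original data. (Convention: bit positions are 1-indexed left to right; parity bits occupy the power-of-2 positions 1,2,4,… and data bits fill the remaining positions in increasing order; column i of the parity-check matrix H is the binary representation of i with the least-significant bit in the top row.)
Syndrome s = H · r^T (mod 2), r = 1010100010101110110001010001110:
  s[0] = (1010101010101010101010101010101)·(1010100010101110110001010001110) mod 2 = 1+0+1+0+1+0+0+0+1+0+1+0+1+0+1+0+1+0+0+0+0+0+0+0+0+0+0+0+1+0+0 mod 2 = 1
  s[1] = (0110011001100110011001100110011)·(1010100010101110110001010001110) mod 2 = 0+0+1+0+0+0+0+0+0+0+1+0+0+1+1+0+0+1+0+0+0+1+0+0+0+0+0+0+0+1+0 mod 2 = 1
  s[2] = (0001111000011110000111100001111)·(1010100010101110110001010001110) mod 2 = 0+0+0+0+1+0+0+0+0+0+0+0+1+1+1+0+0+0+0+0+0+1+0+0+0+0+0+1+1+1+0 mod 2 = 0
  s[3] = (0000000111111110000000011111111)·(1010100010101110110001010001110) mod 2 = 0+0+0+0+0+0+0+0+1+0+1+0+1+1+1+0+0+0+0+0+0+0+0+1+0+0+0+1+1+1+0 mod 2 = 1
  s[4] = (0000000000000001111111111111111)·(1010100010101110110001010001110) mod 2 = 0+0+0+0+0+0+0+0+0+0+0+0+0+0+0+0+1+1+0+0+0+1+0+1+0+0+0+1+1+1+0 mod 2 = 1
Syndrome = 11011
Column 27 of H equals this syndrome → error at bit 27 (1-indexed).
Flip bit 27: 1010100010101110110001010001110 → 1010100010101110110001010011110
Extract data bits at positions {3,5,6,7,9,10,11,12,13,14,15,17,18,19,20,21,22,23,24,25,26,27,28,29,30,31}: 11001010111110001010011110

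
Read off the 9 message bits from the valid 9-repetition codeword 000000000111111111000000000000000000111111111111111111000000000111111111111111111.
Split into 9-bit blocks: 000000000 111111111 000000000 000000000 111111111 111111111 000000000 111111111 111111111
Data = 010011011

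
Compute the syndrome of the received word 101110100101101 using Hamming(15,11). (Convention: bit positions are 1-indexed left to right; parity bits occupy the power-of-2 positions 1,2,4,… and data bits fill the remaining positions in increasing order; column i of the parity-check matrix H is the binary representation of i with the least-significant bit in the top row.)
Syndrome s = H · r^T (mod 2), r = 101110100101101:
  s[0] = (101010101010101)·(101110100101101) mod 2 = 1+0+1+0+1+0+1+0+0+0+0+0+1+0+1 mod 2 = 0
  s[1] = (011001100110011)·(101110100101101) mod 2 = 0+0+1+0+0+0+1+0+0+1+0+0+0+0+1 mod 2 = 0
  s[2] = (000111100001111)·(101110100101101) mod 2 = 0+0+0+1+1+0+1+0+0+0+0+1+1+0+1 mod 2 = 0
  s[3] = (000000011111111)·(101110100101101) mod 2 = 0+0+0+0+0+0+0+0+0+1+0+1+1+0+1 mod 2 = 0
Syndrome = 0000
s = 0: no error detected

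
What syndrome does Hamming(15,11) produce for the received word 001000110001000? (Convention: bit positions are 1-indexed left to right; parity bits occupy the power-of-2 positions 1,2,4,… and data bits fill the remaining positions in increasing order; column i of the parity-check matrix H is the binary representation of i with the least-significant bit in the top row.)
Syndrome s = H · r^T (mod 2), r = 001000110001000:
  s[0] = (101010101010101)·(001000110001000) mod 2 = 0+0+1+0+0+0+1+0+0+0+0+0+0+0+0 mod 2 = 0
  s[1] = (011001100110011)·(001000110001000) mod 2 = 0+0+1+0+0+0+1+0+0+0+0+0+0+0+0 mod 2 = 0
  s[2] = (000111100001111)·(001000110001000) mod 2 = 0+0+0+0+0+0+1+0+0+0+0+1+0+0+0 mod 2 = 0
  s[3] = (000000011111111)·(001000110001000) mod 2 = 0+0+0+0+0+0+0+1+0+0+0+1+0+0+0 mod 2 = 0
Syndrome = 0000
s = 0: no error detected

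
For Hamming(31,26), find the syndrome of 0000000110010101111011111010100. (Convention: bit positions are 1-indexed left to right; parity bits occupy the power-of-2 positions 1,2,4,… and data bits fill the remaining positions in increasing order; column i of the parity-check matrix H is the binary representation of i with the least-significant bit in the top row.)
Syndrome s = H · r^T (mod 2), r = 0000000110010101111011111010100:
  s[0] = (1010101010101010101010101010101)·(0000000110010101111011111010100) mod 2 = 0+0+0+0+0+0+0+0+1+0+0+0+0+0+0+0+1+0+1+0+1+0+1+0+1+0+1+0+1+0+0 mod 2 = 0
  s[1] = (0110011001100110011001100110011)·(0000000110010101111011111010100) mod 2 = 0+0+0+0+0+0+0+0+0+0+0+0+0+1+0+0+0+1+1+0+0+1+1+0+0+0+1+0+0+0+0 mod 2 = 0
  s[2] = (0001111000011110000111100001111)·(0000000110010101111011111010100) mod 2 = 0+0+0+0+0+0+0+0+0+0+0+1+0+1+0+0+0+0+0+0+1+1+1+0+0+0+0+0+1+0+0 mod 2 = 0
  s[3] = (0000000111111110000000011111111)·(0000000110010101111011111010100) mod 2 = 0+0+0+0+0+0+0+1+1+0+0+1+0+1+0+0+0+0+0+0+0+0+0+1+1+0+1+0+1+0+0 mod 2 = 0
  s[4] = (0000000000000001111111111111111)·(0000000110010101111011111010100) mod 2 = 0+0+0+0+0+0+0+0+0+0+0+0+0+0+0+1+1+1+1+0+1+1+1+1+1+0+1+0+1+0+0 mod 2 = 1
Syndrome = 00001
Non-zero syndrome: error at position 16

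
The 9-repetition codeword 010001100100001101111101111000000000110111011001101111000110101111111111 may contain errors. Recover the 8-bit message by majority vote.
Split into 9-bit blocks and majority-vote each:
  block 1 = 010001100: 3 ones, 6 zeros → 0
  block 2 = 100001101: 4 ones, 5 zeros → 0
  block 3 = 111101111: 8 ones, 1 zeros → 1
  block 4 = 000000000: 0 ones, 9 zeros → 0
  block 5 = 110111011: 7 ones, 2 zeros → 1
  block 6 = 001101111: 6 ones, 3 zeros → 1
  block 7 = 000110101: 4 ones, 5 zeros → 0
  block 8 = 111111111: 9 ones, 0 zeros → 1
Decoded = 00101101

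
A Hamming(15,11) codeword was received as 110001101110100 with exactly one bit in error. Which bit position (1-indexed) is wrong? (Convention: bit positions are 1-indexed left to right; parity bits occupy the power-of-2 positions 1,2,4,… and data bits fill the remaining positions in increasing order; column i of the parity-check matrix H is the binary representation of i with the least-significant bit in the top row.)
Syndrome s = H · r^T (mod 2), r = 110001101110100:
  s[0] = (101010101010101)·(110001101110100) mod 2 = 1+0+0+0+0+0+1+0+1+0+1+0+1+0+0 mod 2 = 1
  s[1] = (011001100110011)·(110001101110100) mod 2 = 0+1+0+0+0+1+1+0+0+1+1+0+0+0+0 mod 2 = 1
  s[2] = (000111100001111)·(110001101110100) mod 2 = 0+0+0+0+0+1+1+0+0+0+0+0+1+0+0 mod 2 = 1
  s[3] = (000000011111111)·(110001101110100) mod 2 = 0+0+0+0+0+0+0+0+1+1+1+0+1+0+0 mod 2 = 0
Syndrome = 1110
Column i of H is the binary representation of i, so the syndrome is the binary index of the flipped bit.
Read s = 1110 with s[0] as LSB: 1·2^0 + 1·2^1 + 1·2^2 + 0·2^3 = 7.
Error is at bit position 7.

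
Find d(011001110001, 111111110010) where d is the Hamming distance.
XOR = 100110000011, count of 1s = 5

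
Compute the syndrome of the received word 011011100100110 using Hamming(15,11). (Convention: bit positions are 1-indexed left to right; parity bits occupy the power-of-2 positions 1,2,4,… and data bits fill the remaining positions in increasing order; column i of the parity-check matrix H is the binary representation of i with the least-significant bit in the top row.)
Syndrome s = H · r^T (mod 2), r = 011011100100110:
  s[0] = (101010101010101)·(011011100100110) mod 2 = 0+0+1+0+1+0+1+0+0+0+0+0+1+0+0 mod 2 = 0
  s[1] = (011001100110011)·(011011100100110) mod 2 = 0+1+1+0+0+1+1+0+0+1+0+0+0+1+0 mod 2 = 0
  s[2] = (000111100001111)·(011011100100110) mod 2 = 0+0+0+0+1+1+1+0+0+0+0+0+1+1+0 mod 2 = 1
  s[3] = (000000011111111)·(011011100100110) mod 2 = 0+0+0+0+0+0+0+0+0+1+0+0+1+1+0 mod 2 = 1
Syndrome = 0011
Non-zero syndrome: error at position 12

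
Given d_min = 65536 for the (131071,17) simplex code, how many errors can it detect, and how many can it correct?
Detection only: up to d_min − 1 = 65535 errors.
Correction: up to ⌊(d_min − 1)/2⌋ = ⌊65535/2⌋ = 32767 errors.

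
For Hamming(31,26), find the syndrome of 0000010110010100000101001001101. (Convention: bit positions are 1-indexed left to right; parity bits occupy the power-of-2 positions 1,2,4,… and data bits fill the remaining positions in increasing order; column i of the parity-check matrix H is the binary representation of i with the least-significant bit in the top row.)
Syndrome s = H · r^T (mod 2), r = 0000010110010100000101001001101:
  s[0] = (1010101010101010101010101010101)·(0000010110010100000101001001101) mod 2 = 0+0+0+0+0+0+0+0+1+0+0+0+0+0+0+0+0+0+0+0+0+0+0+0+1+0+0+0+1+0+1 mod 2 = 0
  s[1] = (0110011001100110011001100110011)·(0000010110010100000101001001101) mod 2 = 0+0+0+0+0+1+0+0+0+0+0+0+0+1+0+0+0+0+0+0+0+1+0+0+0+0+0+0+0+0+1 mod 2 = 0
  s[2] = (0001111000011110000111100001111)·(0000010110010100000101001001101) mod 2 = 0+0+0+0+0+1+0+0+0+0+0+1+0+1+0+0+0+0+0+1+0+1+0+0+0+0+0+1+1+0+1 mod 2 = 0
  s[3] = (0000000111111110000000011111111)·(0000010110010100000101001001101) mod 2 = 0+0+0+0+0+0+0+1+1+0+0+1+0+1+0+0+0+0+0+0+0+0+0+0+1+0+0+1+1+0+1 mod 2 = 0
  s[4] = (0000000000000001111111111111111)·(0000010110010100000101001001101) mod 2 = 0+0+0+0+0+0+0+0+0+0+0+0+0+0+0+0+0+0+0+1+0+1+0+0+1+0+0+1+1+0+1 mod 2 = 0
Syndrome = 00000
s = 0: no error detected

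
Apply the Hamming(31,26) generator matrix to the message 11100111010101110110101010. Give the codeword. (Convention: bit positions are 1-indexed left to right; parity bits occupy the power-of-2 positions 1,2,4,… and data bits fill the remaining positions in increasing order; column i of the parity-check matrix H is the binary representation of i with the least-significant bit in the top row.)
Codeword c = d · G (mod 2), d = 11100111010101110110101010:
  c[0] = d·G[:,0] = (11100111010101110110101010)·(11011010101101010101010101) mod 2 = 1+1+0+0+0+0+1+0+0+0+0+1+0+1+0+1+0+1+0+0+0+0+0+0+0+0 mod 2 = 1
  c[1] = d·G[:,1] = (11100111010101110110101010)·(10110110011011001100110011) mod 2 = 1+0+1+0+0+1+1+0+0+1+0+0+0+1+0+0+0+1+0+0+1+0+0+0+1+0 mod 2 = 1
  c[2] = d·G[:,2] = (11100111010101110110101010)·(10000000000000000000000000) mod 2 = 1+0+0+0+0+0+0+0+0+0+0+0+0+0+0+0+0+0+0+0+0+0+0+0+0+0 mod 2 = 1
  c[3] = d·G[:,3] = (11100111010101110110101010)·(01110001111000111100001111) mod 2 = 0+1+1+0+0+0+0+1+0+1+0+0+0+0+1+1+0+1+0+0+0+0+1+0+1+0 mod 2 = 1
  c[4] = d·G[:,4] = (11100111010101110110101010)·(01000000000000000000000000) mod 2 = 0+1+0+0+0+0+0+0+0+0+0+0+0+0+0+0+0+0+0+0+0+0+0+0+0+0 mod 2 = 1
  c[5] = d·G[:,5] = (11100111010101110110101010)·(00100000000000000000000000) mod 2 = 0+0+1+0+0+0+0+0+0+0+0+0+0+0+0+0+0+0+0+0+0+0+0+0+0+0 mod 2 = 1
  c[6] = d·G[:,6] = (11100111010101110110101010)·(00010000000000000000000000) mod 2 = 0+0+0+0+0+0+0+0+0+0+0+0+0+0+0+0+0+0+0+0+0+0+0+0+0+0 mod 2 = 0
  c[7] = d·G[:,7] = (11100111010101110110101010)·(00001111111000000011111111) mod 2 = 0+0+0+0+0+1+1+1+0+1+0+0+0+0+0+0+0+0+1+0+1+0+1+0+1+0 mod 2 = 0
  c[8] = d·G[:,8] = (11100111010101110110101010)·(00001000000000000000000000) mod 2 = 0+0+0+0+0+0+0+0+0+0+0+0+0+0+0+0+0+0+0+0+0+0+0+0+0+0 mod 2 = 0
  c[9] = d·G[:,9] = (11100111010101110110101010)·(00000100000000000000000000) mod 2 = 0+0+0+0+0+1+0+0+0+0+0+0+0+0+0+0+0+0+0+0+0+0+0+0+0+0 mod 2 = 1
  c[10] = d·G[:,10] = (11100111010101110110101010)·(00000010000000000000000000) mod 2 = 0+0+0+0+0+0+1+0+0+0+0+0+0+0+0+0+0+0+0+0+0+0+0+0+0+0 mod 2 = 1
  c[11] = d·G[:,11] = (11100111010101110110101010)·(00000001000000000000000000) mod 2 = 0+0+0+0+0+0+0+1+0+0+0+0+0+0+0+0+0+0+0+0+0+0+0+0+0+0 mod 2 = 1
  c[12] = d·G[:,12] = (11100111010101110110101010)·(00000000100000000000000000) mod 2 = 0+0+0+0+0+0+0+0+0+0+0+0+0+0+0+0+0+0+0+0+0+0+0+0+0+0 mod 2 = 0
  c[13] = d·G[:,13] = (11100111010101110110101010)·(00000000010000000000000000) mod 2 = 0+0+0+0+0+0+0+0+0+1+0+0+0+0+0+0+0+0+0+0+0+0+0+0+0+0 mod 2 = 1
  c[14] = d·G[:,14] = (11100111010101110110101010)·(00000000001000000000000000) mod 2 = 0+0+0+0+0+0+0+0+0+0+0+0+0+0+0+0+0+0+0+0+0+0+0+0+0+0 mod 2 = 0
  c[15] = d·G[:,15] = (11100111010101110110101010)·(00000000000111111111111111) mod 2 = 0+0+0+0+0+0+0+0+0+0+0+1+0+1+1+1+0+1+1+0+1+0+1+0+1+0 mod 2 = 1
  c[16] = d·G[:,16] = (11100111010101110110101010)·(00000000000100000000000000) mod 2 = 0+0+0+0+0+0+0+0+0+0+0+1+0+0+0+0+0+0+0+0+0+0+0+0+0+0 mod 2 = 1
  c[17] = d·G[:,17] = (11100111010101110110101010)·(00000000000010000000000000) mod 2 = 0+0+0+0+0+0+0+0+0+0+0+0+0+0+0+0+0+0+0+0+0+0+0+0+0+0 mod 2 = 0
  c[18] = d·G[:,18] = (11100111010101110110101010)·(00000000000001000000000000) mod 2 = 0+0+0+0+0+0+0+0+0+0+0+0+0+1+0+0+0+0+0+0+0+0+0+0+0+0 mod 2 = 1
  c[19] = d·G[:,19] = (11100111010101110110101010)·(00000000000000100000000000) mod 2 = 0+0+0+0+0+0+0+0+0+0+0+0+0+0+1+0+0+0+0+0+0+0+0+0+0+0 mod 2 = 1
  c[20] = d·G[:,20] = (11100111010101110110101010)·(00000000000000010000000000) mod 2 = 0+0+0+0+0+0+0+0+0+0+0+0+0+0+0+1+0+0+0+0+0+0+0+0+0+0 mod 2 = 1
  c[21] = d·G[:,21] = (11100111010101110110101010)·(00000000000000001000000000) mod 2 = 0+0+0+0+0+0+0+0+0+0+0+0+0+0+0+0+0+0+0+0+0+0+0+0+0+0 mod 2 = 0
  c[22] = d·G[:,22] = (11100111010101110110101010)·(00000000000000000100000000) mod 2 = 0+0+0+0+0+0+0+0+0+0+0+0+0+0+0+0+0+1+0+0+0+0+0+0+0+0 mod 2 = 1
  c[23] = d·G[:,23] = (11100111010101110110101010)·(00000000000000000010000000) mod 2 = 0+0+0+0+0+0+0+0+0+0+0+0+0+0+0+0+0+0+1+0+0+0+0+0+0+0 mod 2 = 1
  c[24] = d·G[:,24] = (11100111010101110110101010)·(00000000000000000001000000) mod 2 = 0+0+0+0+0+0+0+0+0+0+0+0+0+0+0+0+0+0+0+0+0+0+0+0+0+0 mod 2 = 0
  c[25] = d·G[:,25] = (11100111010101110110101010)·(00000000000000000000100000) mod 2 = 0+0+0+0+0+0+0+0+0+0+0+0+0+0+0+0+0+0+0+0+1+0+0+0+0+0 mod 2 = 1
  c[26] = d·G[:,26] = (11100111010101110110101010)·(00000000000000000000010000) mod 2 = 0+0+0+0+0+0+0+0+0+0+0+0+0+0+0+0+0+0+0+0+0+0+0+0+0+0 mod 2 = 0
  c[27] = d·G[:,27] = (11100111010101110110101010)·(00000000000000000000001000) mod 2 = 0+0+0+0+0+0+0+0+0+0+0+0+0+0+0+0+0+0+0+0+0+0+1+0+0+0 mod 2 = 1
  c[28] = d·G[:,28] = (11100111010101110110101010)·(00000000000000000000000100) mod 2 = 0+0+0+0+0+0+0+0+0+0+0+0+0+0+0+0+0+0+0+0+0+0+0+0+0+0 mod 2 = 0
  c[29] = d·G[:,29] = (11100111010101110110101010)·(00000000000000000000000010) mod 2 = 0+0+0+0+0+0+0+0+0+0+0+0+0+0+0+0+0+0+0+0+0+0+0+0+1+0 mod 2 = 1
  c[30] = d·G[:,30] = (11100111010101110110101010)·(00000000000000000000000001) mod 2 = 0+0+0+0+0+0+0+0+0+0+0+0+0+0+0+0+0+0+0+0+0+0+0+0+0+0 mod 2 = 0
Codeword = 1111110001110101101110110101010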